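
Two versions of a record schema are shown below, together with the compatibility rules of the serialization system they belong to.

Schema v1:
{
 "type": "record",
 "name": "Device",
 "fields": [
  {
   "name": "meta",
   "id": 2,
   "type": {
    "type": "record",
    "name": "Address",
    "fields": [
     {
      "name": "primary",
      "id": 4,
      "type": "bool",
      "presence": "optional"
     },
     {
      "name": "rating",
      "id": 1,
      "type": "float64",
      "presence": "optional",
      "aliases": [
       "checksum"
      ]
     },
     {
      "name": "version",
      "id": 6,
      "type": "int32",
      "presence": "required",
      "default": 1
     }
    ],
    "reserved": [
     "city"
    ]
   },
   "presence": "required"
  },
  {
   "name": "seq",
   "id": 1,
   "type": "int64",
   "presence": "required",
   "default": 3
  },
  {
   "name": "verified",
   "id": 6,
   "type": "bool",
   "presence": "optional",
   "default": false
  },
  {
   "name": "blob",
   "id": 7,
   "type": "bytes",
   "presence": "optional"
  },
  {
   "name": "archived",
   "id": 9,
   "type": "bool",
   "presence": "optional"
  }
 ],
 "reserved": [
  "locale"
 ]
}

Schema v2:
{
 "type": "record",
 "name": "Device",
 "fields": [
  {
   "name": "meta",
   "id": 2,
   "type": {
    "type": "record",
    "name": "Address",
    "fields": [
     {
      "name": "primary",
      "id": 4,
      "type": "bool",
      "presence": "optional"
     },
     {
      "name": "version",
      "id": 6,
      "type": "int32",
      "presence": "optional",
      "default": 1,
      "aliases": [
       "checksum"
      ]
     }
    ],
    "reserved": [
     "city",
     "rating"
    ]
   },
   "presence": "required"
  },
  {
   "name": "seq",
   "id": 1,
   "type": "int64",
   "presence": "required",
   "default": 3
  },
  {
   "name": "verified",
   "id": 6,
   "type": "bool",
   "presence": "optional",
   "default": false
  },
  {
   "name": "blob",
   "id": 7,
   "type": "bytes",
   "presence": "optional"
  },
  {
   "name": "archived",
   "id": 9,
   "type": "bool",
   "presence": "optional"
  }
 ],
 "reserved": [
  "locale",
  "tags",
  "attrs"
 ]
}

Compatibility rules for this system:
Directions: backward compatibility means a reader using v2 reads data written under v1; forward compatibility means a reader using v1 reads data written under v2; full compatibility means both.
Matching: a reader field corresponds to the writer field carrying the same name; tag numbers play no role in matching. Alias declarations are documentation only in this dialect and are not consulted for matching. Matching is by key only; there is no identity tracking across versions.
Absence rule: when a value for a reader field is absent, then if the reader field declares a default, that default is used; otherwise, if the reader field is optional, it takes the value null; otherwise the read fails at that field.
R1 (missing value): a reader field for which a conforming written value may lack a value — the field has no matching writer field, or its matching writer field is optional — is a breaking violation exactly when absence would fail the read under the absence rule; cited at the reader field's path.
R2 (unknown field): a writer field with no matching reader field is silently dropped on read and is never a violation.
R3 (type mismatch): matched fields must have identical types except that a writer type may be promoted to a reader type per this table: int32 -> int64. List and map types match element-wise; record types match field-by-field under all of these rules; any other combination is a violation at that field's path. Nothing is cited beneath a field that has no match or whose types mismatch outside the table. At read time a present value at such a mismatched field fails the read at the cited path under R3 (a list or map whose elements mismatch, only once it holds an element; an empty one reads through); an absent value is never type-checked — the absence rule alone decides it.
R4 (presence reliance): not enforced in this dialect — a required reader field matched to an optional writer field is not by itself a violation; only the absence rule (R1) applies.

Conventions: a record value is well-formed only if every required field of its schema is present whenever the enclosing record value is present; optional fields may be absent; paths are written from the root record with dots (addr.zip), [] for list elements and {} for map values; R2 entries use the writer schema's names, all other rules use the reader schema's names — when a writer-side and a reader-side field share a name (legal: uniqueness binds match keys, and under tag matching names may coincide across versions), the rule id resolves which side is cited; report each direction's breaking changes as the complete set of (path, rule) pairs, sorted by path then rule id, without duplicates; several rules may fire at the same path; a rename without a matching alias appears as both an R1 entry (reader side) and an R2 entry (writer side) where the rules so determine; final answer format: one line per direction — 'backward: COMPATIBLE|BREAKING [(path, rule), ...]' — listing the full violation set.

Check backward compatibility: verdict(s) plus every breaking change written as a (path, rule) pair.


backward: COMPATIBLE []

the writer's type comes first in each Device pair
backward analysis of Device with v2 as reader and v1 as writer:
  Address -> Address, writer required: meta aligns to meta
  int64 -> int64, writer required: seq aligns to seq
  bool -> bool, writer optional: verified aligns to verified
  bytes -> bytes, writer optional: blob aligns to blob
  bool -> bool, writer optional: archived aligns to archived
  bool -> bool, writer optional: meta.primary aligns to meta.primary
  int32 -> int32, writer required: meta.version aligns to meta.version
  leftover writer field: meta.rating
  nothing fires on Device: backward is COMPATIBLE
checking off the Device differences that do not matter here:
  field version in record Address: required changed to optional -> no rule fires on it in Device's dialect; the asked verdict holds
  removed field rating from record Address (its key "rating" joins the reserved list) -> no rule fires on it in Device's dialect; the asked verdict holds


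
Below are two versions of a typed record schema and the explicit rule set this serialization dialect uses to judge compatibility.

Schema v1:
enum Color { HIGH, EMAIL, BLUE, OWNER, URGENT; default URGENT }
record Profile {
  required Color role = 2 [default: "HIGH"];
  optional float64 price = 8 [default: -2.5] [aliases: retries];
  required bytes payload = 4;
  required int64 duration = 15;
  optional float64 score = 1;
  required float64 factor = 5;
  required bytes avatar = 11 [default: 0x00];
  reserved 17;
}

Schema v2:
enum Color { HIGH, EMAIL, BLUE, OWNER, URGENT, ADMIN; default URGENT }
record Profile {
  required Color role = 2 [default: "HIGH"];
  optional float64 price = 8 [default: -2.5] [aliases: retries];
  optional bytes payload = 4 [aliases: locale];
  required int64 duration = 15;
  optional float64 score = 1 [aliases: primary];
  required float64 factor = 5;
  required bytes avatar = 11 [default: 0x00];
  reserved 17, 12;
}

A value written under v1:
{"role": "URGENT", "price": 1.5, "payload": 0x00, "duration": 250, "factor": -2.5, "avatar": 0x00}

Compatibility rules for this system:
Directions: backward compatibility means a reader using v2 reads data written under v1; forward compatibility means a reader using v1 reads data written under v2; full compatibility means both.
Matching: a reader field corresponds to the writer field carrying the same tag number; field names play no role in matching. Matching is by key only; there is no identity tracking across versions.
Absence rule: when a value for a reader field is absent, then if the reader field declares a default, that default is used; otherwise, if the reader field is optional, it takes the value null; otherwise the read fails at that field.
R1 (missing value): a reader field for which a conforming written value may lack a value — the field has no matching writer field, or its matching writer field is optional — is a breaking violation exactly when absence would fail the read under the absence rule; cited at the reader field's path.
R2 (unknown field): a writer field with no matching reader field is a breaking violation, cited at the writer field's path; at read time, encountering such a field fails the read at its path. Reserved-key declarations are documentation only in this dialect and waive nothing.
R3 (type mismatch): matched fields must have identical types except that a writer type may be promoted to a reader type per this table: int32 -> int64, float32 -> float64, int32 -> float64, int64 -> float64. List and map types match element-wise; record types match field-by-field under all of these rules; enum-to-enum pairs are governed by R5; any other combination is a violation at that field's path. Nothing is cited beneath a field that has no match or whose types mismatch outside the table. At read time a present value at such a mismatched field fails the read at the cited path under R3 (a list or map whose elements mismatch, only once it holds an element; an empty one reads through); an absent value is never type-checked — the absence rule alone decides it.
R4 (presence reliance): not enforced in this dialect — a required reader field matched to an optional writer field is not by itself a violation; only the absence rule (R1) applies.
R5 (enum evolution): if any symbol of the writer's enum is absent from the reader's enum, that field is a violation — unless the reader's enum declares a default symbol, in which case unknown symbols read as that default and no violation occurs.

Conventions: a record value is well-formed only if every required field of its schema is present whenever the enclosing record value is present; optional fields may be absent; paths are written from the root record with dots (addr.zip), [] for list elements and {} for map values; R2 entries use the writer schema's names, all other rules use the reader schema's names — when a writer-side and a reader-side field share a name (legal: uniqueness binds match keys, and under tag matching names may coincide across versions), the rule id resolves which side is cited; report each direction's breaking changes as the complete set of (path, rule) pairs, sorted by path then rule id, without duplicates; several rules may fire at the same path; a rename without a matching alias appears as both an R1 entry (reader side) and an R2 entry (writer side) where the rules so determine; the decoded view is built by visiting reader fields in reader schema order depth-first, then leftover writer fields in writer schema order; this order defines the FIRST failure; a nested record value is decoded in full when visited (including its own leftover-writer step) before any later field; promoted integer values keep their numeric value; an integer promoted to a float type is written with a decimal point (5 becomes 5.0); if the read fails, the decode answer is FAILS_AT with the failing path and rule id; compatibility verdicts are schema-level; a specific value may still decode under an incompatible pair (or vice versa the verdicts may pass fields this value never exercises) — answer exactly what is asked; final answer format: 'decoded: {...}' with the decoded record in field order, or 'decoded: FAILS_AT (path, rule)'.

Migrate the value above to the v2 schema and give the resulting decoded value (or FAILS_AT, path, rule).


each type pair in Profile: writer, then reader
decode (reader v2):
  role := "URGENT"
  price := 1.5
  payload := 0x00
  duration := 250
  score := null (absent, optional -> null)
  factor := -2.5
  avatar := 0x00
  => decoded: {"role": "URGENT", "price": 1.5, "payload": 0x00, "duration": 250, "score": null, "factor": -2.5, "avatar": 0x00}
ruling out the remaining Profile differences:
  field payload in record Profile: required changed to optional -> changes Profile's schema-level verdicts only — the decode of this value is the same
  enum Color (field role in record Profile): symbol ADMIN added -> inert under this dialect — no rule fires on Profile and the result does not move

decoded: {"role": "URGENT", "price": 1.5, "payload": 0x00, "duration": 250, "score": null, "factor": -2.5, "avatar": 0x00}


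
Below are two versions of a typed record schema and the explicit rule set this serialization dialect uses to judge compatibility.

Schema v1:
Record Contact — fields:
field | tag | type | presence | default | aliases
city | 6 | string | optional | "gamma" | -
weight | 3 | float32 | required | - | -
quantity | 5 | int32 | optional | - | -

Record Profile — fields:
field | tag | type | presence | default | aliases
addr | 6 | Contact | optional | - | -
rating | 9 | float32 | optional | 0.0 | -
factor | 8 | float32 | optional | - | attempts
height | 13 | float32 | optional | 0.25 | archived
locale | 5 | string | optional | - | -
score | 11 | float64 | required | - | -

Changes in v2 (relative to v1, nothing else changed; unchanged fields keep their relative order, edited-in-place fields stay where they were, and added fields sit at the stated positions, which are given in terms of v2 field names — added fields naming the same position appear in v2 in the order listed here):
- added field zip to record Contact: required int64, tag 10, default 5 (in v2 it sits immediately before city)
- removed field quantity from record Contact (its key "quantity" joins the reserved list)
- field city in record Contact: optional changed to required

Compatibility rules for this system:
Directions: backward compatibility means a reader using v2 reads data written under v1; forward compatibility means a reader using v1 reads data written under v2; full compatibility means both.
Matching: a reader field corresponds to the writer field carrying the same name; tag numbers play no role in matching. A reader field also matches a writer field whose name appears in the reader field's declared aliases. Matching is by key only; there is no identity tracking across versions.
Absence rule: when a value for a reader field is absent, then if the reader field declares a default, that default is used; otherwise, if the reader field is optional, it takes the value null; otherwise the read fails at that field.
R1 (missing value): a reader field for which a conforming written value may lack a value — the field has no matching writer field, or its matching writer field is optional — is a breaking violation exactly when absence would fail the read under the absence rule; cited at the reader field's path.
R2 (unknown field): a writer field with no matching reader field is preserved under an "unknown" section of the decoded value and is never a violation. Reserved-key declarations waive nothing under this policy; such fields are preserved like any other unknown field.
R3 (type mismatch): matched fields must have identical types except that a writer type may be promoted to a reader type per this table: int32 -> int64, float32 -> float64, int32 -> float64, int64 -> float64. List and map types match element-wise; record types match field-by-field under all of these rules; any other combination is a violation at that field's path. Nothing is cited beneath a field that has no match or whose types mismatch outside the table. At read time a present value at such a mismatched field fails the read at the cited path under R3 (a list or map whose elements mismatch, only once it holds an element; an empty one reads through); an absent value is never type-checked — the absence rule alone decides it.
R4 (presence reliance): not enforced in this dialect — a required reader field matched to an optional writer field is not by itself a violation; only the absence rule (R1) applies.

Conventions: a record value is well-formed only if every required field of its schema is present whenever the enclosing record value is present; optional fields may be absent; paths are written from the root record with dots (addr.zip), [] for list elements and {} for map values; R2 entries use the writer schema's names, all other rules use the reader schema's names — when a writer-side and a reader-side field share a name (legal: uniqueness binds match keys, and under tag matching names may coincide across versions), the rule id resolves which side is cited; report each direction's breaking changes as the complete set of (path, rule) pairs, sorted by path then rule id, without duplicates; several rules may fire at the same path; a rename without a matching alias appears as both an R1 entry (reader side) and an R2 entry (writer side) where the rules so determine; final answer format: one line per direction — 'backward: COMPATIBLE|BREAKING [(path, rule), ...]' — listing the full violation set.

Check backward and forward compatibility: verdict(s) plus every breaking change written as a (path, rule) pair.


arrows below run writer -> reader for Profile
backward analysis of Profile with v2 as reader and v1 as writer:
  addr: paired with writer addr (Contact -> Contact; writer optional)
  rating: paired with writer rating (float32 -> float32; writer optional)
  factor: paired with writer factor (float32 -> float32; writer optional)
  height: paired with writer height (float32 -> float32; writer optional)
  locale: paired with writer locale (string -> string; writer optional)
  score: paired with writer score (float64 -> float64; writer required)
  no writer field matches reader addr.zip
  addr.city: paired with writer addr.city (string -> string; writer optional)
  addr.weight: paired with writer addr.weight (float32 -> float32; writer required)
  addr.quantity (writer side), unknown to reader
  => backward verdict for Profile: COMPATIBLE, no violations
forward analysis of Profile with v1 as reader and v2 as writer:
  addr: paired with writer addr (Contact -> Contact; writer optional)
  rating: paired with writer rating (float32 -> float32; writer optional)
  factor: paired with writer factor (float32 -> float32; writer optional)
  height: paired with writer height (float32 -> float32; writer optional)
  locale: paired with writer locale (string -> string; writer optional)
  score: paired with writer score (float64 -> float64; writer required)
  addr.city: paired with writer addr.city (string -> string; writer required)
  addr.weight: paired with writer addr.weight (float32 -> float32; writer required)
  no writer field matches reader addr.quantity
  addr.zip (writer side), unknown to reader
  => forward verdict for Profile: COMPATIBLE, no violations

backward: COMPATIBLE []; forward: COMPATIBLE []


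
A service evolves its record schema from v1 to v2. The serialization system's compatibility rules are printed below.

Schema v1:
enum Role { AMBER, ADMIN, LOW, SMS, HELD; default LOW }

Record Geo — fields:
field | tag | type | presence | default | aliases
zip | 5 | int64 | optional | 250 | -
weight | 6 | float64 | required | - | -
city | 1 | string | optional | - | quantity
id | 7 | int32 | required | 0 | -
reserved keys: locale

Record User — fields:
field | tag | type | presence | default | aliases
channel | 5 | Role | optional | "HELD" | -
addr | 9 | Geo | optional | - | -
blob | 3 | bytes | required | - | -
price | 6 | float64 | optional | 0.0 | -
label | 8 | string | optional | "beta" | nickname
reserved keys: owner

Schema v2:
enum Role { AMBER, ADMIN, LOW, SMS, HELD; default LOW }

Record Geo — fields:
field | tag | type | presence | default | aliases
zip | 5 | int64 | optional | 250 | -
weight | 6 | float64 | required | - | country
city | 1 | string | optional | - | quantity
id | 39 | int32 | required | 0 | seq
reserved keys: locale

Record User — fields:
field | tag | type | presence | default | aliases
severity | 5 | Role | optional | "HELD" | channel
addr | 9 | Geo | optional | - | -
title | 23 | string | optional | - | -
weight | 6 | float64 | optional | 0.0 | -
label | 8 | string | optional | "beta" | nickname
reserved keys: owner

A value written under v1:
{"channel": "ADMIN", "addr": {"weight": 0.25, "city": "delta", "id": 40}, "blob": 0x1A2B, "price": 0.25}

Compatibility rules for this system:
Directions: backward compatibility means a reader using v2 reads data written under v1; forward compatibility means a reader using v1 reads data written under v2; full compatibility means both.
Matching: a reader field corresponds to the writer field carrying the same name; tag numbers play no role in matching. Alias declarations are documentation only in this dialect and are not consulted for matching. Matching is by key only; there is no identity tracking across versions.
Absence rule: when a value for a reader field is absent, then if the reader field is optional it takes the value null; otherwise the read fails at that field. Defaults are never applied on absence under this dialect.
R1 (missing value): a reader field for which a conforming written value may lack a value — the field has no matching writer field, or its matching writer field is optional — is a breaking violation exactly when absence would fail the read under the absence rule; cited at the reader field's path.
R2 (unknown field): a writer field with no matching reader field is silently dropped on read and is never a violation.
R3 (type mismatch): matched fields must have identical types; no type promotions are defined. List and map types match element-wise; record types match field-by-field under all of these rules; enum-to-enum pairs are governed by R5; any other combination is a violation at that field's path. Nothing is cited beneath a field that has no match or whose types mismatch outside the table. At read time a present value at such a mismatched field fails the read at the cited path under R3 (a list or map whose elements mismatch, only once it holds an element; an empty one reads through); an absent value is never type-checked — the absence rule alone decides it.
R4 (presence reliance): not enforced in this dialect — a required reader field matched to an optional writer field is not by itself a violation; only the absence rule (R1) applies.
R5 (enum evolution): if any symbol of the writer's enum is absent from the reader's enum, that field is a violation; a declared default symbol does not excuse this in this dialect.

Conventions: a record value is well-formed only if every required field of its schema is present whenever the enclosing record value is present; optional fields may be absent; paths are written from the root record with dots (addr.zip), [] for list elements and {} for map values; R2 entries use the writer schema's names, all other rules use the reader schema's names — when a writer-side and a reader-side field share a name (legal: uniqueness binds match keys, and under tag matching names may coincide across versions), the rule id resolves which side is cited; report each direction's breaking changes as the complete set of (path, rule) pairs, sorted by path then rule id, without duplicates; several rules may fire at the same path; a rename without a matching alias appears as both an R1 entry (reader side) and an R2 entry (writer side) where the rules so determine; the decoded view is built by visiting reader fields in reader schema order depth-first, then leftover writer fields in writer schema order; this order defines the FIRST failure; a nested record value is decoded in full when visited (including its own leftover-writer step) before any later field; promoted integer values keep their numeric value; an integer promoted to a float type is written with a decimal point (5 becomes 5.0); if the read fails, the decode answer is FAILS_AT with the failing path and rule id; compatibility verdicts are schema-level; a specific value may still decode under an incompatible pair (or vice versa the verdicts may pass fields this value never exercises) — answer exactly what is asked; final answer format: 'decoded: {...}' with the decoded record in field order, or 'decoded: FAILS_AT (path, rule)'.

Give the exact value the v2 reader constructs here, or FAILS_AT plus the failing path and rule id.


in User below, arrows point writer -> reader
decoding the User value with the v2 reader:
  severity := null (absent, optional -> null)
  addr.zip := null (absent, optional -> null)
  addr.weight := 0.25
  addr.city := "delta"
  addr.id := 40
  title := null (absent, optional -> null)
  weight := null (absent, optional -> null)
  label := null (absent, optional -> null)
  writer channel: unknown -> dropped
  writer blob: unknown -> dropped
  writer price: unknown -> dropped
  => decoded: {"severity": null, "addr": {"zip": null, "weight": 0.25, "city": "delta", "id": 40}, "title": null, "weight": null, "label": null}
remaining User differences; none change what is asked:
  field id in record Geo: tag 7 changed to 39 -> triggers nothing under the printed rules; the User answer is the same either way

decoded: {"severity": null, "addr": {"zip": null, "weight": 0.25, "city": "delta", "id": 40}, "title": null, "weight": null, "label": null}


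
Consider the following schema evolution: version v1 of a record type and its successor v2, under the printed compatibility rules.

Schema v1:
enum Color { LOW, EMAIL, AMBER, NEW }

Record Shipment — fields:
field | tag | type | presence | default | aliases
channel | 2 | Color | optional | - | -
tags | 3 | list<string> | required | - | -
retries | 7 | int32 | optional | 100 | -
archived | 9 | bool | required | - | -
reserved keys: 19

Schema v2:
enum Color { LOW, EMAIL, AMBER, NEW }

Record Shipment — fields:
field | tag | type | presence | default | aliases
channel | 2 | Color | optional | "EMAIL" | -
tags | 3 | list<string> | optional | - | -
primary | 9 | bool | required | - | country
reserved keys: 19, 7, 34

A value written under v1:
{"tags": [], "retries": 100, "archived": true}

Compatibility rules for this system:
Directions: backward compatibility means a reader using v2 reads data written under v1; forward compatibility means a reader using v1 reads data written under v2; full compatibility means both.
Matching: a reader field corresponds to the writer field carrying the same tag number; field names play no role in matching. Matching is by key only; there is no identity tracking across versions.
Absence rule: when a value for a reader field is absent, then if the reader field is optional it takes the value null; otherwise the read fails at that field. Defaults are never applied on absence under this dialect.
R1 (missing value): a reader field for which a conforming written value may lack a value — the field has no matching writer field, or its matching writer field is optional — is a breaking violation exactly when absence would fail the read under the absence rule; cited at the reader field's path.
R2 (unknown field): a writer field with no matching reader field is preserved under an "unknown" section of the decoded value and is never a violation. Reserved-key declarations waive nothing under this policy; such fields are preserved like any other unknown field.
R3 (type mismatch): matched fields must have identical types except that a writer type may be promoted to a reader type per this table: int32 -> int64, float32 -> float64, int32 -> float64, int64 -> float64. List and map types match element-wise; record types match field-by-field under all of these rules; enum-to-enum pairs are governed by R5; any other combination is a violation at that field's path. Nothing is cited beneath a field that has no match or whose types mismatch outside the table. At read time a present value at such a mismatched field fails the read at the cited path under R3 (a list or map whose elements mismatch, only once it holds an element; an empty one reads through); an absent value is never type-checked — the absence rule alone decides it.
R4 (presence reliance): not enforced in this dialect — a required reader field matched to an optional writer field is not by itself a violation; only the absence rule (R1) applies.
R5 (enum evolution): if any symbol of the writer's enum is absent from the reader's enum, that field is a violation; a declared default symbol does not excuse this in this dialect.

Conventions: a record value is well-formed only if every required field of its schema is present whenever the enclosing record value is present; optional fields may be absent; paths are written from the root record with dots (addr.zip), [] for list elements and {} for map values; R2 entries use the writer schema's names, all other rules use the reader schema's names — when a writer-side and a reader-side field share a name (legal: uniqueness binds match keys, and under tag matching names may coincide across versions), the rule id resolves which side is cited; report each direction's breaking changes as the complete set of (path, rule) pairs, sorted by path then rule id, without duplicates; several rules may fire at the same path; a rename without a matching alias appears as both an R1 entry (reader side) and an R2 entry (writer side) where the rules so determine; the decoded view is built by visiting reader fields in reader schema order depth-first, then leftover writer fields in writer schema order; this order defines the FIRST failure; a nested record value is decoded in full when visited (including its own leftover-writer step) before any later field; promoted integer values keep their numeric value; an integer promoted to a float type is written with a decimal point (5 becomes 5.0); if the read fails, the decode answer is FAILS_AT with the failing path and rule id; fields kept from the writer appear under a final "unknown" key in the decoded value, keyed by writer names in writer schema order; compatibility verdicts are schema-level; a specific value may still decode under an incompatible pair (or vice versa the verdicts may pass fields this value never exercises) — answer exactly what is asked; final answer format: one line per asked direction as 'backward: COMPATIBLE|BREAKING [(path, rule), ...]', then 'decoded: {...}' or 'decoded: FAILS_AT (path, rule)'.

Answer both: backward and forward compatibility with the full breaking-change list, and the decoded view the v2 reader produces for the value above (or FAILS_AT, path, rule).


backward: COMPATIBLE []; forward: BREAKING [(tags, R1)]; decoded: {"channel": null, "tags": [], "primary": true, "unknown": {"retries": 100}}

each type pair in Shipment: writer, then reader
checking backward for Shipment: reader v2 against writer v1:
  channel <- channel (Color -> Color, writer optional)
  tags <- tags (list<string> -> list<string>, writer required)
  primary <- archived (bool -> bool, writer required)
  writer retries: unknown to reader
  => backward verdict for Shipment: COMPATIBLE, no violations
checking forward for Shipment: reader v1 against writer v2:
  channel <- channel (Color -> Color, writer optional)
  tags <- tags (list<string> -> list<string>, writer optional)
  retries: no writer-side match
  archived <- primary (bool -> bool, writer required)
  rule R1 violated at tags
  => forward: BREAKING (1)
migrating the Shipment value to v2:
  channel := null (not supplied -> null)
  tags := []
  primary := true (from writer archived)
  writer retries: kept under "unknown"
  => decoded: {"channel": null, "tags": [], "primary": true, "unknown": {"retries": 100}}


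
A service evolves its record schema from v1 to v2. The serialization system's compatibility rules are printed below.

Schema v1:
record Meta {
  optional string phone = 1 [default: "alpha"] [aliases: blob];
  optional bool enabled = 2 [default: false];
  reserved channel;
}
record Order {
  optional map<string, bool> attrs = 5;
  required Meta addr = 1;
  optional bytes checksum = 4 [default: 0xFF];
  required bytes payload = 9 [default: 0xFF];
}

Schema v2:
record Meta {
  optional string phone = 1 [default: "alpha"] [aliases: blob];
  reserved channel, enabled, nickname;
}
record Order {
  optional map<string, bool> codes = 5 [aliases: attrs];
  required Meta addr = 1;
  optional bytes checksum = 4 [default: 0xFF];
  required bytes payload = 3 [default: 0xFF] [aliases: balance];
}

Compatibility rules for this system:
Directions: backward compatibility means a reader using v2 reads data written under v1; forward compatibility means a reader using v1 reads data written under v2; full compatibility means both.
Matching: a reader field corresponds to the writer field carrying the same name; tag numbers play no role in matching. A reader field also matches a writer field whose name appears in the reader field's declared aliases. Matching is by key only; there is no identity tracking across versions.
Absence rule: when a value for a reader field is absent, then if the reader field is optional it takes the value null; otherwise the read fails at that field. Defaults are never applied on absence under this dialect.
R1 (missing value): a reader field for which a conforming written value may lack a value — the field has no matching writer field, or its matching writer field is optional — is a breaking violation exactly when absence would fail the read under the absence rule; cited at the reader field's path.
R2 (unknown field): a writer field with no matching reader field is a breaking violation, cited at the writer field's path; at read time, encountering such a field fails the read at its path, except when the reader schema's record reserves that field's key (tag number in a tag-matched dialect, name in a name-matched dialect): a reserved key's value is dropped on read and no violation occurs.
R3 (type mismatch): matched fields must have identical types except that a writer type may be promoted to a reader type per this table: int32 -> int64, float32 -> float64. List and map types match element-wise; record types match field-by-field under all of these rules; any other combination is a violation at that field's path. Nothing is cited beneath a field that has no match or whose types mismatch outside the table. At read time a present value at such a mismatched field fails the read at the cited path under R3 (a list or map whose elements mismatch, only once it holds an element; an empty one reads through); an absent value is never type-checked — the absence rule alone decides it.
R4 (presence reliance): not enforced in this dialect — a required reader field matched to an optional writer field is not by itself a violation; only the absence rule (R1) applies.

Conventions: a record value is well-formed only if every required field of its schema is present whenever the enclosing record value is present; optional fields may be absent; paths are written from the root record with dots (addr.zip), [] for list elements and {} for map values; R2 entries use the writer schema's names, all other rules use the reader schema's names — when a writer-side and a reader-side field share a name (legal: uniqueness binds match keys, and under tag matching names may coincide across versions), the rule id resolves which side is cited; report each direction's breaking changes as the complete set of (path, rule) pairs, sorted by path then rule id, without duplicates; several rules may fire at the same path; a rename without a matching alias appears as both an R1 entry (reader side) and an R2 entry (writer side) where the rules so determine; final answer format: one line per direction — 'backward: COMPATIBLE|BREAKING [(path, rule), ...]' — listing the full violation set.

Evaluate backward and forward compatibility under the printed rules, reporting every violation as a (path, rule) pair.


backward: COMPATIBLE []; forward: BREAKING [(codes, R2)]

the writer's type comes first in each Order pair
backward for Order (reader v2, writer v1):
  codes: paired with writer attrs (map<string, bool> -> map<string, bool>; writer optional)
  addr: paired with writer addr (Meta -> Meta; writer required)
  checksum: paired with writer checksum (bytes -> bytes; writer optional)
  payload: paired with writer payload (bytes -> bytes; writer required)
  addr.phone: paired with writer addr.phone (string -> string; writer optional)
  writer addr.enabled: unknown to reader
  => backward: COMPATIBLE
forward for Order (reader v1, writer v2):
  attrs: no writer match
  addr: paired with writer addr (Meta -> Meta; writer required)
  checksum: paired with writer checksum (bytes -> bytes; writer optional)
  payload: paired with writer payload (bytes -> bytes; writer required)
  writer codes: unknown to reader
  addr.phone: paired with writer addr.phone (string -> string; writer optional)
  addr.enabled: no writer match
  R2 fires at codes
  => forward: BREAKING (1)


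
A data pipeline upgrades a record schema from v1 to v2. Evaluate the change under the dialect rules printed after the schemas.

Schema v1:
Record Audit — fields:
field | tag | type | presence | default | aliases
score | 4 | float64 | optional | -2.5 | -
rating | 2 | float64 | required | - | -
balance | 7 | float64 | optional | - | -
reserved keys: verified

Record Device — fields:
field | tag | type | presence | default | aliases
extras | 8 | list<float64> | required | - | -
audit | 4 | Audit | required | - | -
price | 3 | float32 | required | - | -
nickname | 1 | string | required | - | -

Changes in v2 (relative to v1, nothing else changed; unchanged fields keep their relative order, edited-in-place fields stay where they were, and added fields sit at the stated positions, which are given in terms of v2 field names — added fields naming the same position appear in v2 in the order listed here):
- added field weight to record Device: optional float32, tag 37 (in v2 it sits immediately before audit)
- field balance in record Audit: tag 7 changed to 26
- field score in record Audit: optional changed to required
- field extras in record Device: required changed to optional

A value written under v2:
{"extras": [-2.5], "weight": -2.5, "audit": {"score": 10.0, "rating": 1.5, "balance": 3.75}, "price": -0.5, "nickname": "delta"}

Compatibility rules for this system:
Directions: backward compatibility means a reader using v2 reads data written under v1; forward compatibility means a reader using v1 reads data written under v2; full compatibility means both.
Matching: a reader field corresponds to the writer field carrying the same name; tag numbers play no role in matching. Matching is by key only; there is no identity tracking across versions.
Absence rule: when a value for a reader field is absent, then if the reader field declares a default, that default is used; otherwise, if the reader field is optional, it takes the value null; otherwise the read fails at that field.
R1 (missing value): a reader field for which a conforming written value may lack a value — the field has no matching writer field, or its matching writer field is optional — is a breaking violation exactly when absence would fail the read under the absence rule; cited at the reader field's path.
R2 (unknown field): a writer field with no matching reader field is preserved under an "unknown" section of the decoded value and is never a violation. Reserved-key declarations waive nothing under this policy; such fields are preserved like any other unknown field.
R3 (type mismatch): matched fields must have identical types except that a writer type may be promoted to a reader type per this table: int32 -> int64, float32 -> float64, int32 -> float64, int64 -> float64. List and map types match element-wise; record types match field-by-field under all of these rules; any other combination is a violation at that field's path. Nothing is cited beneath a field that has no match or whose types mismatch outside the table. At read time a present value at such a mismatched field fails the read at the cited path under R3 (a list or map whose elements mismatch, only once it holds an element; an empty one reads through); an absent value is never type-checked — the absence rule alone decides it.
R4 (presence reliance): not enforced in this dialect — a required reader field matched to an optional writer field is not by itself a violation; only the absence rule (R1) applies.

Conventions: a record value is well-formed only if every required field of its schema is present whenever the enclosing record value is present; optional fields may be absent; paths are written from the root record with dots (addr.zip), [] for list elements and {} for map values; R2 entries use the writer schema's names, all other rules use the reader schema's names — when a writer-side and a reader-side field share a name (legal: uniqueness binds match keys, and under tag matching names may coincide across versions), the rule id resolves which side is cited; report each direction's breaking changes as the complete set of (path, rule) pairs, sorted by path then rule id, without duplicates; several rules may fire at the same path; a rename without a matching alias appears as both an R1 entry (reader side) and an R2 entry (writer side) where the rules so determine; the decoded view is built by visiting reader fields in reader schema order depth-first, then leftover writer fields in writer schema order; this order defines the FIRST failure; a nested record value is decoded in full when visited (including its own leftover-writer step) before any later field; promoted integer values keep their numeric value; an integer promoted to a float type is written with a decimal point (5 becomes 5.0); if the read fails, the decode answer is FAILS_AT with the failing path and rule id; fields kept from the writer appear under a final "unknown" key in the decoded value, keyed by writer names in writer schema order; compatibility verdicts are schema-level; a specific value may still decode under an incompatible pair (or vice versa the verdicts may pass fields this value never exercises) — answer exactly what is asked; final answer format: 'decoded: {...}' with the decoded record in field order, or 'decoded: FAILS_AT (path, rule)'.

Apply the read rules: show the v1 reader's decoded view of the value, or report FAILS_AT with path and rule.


arrows below run writer -> reader for Device
decode (reader v1):
  extras := [-2.5]
  audit.score := 10.0
  audit.rating := 1.5
  audit.balance := 3.75
  price := -0.5
  nickname := "delta"
  writer weight: kept under "unknown"
  => decoded: {"extras": [-2.5], "audit": {"score": 10.0, "rating": 1.5, "balance": 3.75}, "price": -0.5, "nickname": "delta", "unknown": {"weight": -2.5}}
the rest of the Device diff is inert for this question:
  field balance in record Audit: tag 7 changed to 26 -> triggers nothing under the printed rules; the Device answer is the same either way
  field score in record Audit: optional changed to required -> triggers nothing under the printed rules; the Device answer is the same either way
  field extras in record Device: required changed to optional -> affects the rule determinations only; this particular Device value decodes identically

decoded: {"extras": [-2.5], "audit": {"score": 10.0, "rating": 1.5, "balance": 3.75}, "price": -0.5, "nickname": "delta", "unknown": {"weight": -2.5}}
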